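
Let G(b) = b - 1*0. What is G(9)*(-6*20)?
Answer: -1080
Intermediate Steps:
G(b) = b (G(b) = b + 0 = b)
G(9)*(-6*20) = 9*(-6*20) = 9*(-120) = -1080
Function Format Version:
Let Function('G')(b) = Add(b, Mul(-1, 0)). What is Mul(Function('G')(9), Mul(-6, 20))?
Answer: -1080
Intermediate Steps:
Function('G')(b) = b (Function('G')(b) = Add(b, 0) = b)
Mul(Function('G')(9), Mul(-6, 20)) = Mul(9, Mul(-6, 20)) = Mul(9, -120) = -1080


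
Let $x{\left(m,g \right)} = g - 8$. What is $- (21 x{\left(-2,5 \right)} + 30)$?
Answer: $33$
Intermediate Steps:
$x{\left(m,g \right)} = -8 + g$ ($x{\left(m,g \right)} = g - 8 = -8 + g$)
$- (21 x{\left(-2,5 \right)} + 30) = - (21 \left(-8 + 5\right) + 30) = - (21 \left(-3\right) + 30) = - (-63 + 30) = \left(-1\right) \left(-33\right) = 33$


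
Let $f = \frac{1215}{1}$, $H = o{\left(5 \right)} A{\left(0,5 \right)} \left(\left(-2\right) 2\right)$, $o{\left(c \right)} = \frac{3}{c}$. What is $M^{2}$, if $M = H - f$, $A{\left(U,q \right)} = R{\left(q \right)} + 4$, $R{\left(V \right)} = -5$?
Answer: $\frac{36759969}{25} \approx 1.4704 \cdot 10^{6}$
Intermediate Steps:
$A{\left(U,q \right)} = -1$ ($A{\left(U,q \right)} = -5 + 4 = -1$)
$H = \frac{12}{5}$ ($H = \frac{3}{5} \left(-1\right) \left(\left(-2\right) 2\right) = 3 \cdot \frac{1}{5} \left(-1\right) \left(-4\right) = \frac{3}{5} \left(-1\right) \left(-4\right) = \left(- \frac{3}{5}\right) \left(-4\right) = \frac{12}{5} \approx 2.4$)
$f = 1215$ ($f = 1215 \cdot 1 = 1215$)
$M = - \frac{6063}{5}$ ($M = \frac{12}{5} - 1215 = - \frac{6063}{5} \approx -1212.6$)
$M^{2} = \left(- \frac{6063}{5}\right)^{2} = \frac{36759969}{25}$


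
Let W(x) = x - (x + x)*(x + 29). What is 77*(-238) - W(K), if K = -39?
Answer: -17507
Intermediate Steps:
W(x) = x - 2*x*(29 + x)
77*(-238) - W(K) = 77*(-238) - (-1)*(-39)*(57 + 2*(-39)) = -18326 - (-1)*(-39)*(57 - 78) = -18326 - (-1)*(-39)*(-21) = -18326 - 1*(-819) = -18326 + 819 = -17507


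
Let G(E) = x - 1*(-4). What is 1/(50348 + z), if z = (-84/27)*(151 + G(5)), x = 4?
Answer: 3/149560 ≈ 2.0059e-5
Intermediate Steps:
G(E) = 8 (G(E) = 4 - 1*(-4) = 4 + 4 = 8)
z = -1484/3 (z = (-84/27)*(151 + 8) = -84*1/27*159 = -28/9*159 = -1484/3 ≈ -494.67)
1/(50348 + z) = 1/(50348 - 1484/3) = 1/(149560/3) = 3/149560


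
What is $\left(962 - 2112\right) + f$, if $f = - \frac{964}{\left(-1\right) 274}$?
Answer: $- \frac{157068}{137} \approx -1146.5$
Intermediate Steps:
$f = \frac{482}{137}$ ($f = - \frac{964}{-274} = \left(-964\right) \left(- \frac{1}{274}\right) = \frac{482}{137} \approx 3.5182$)
$\left(962 - 2112\right) + f = \left(962 - 2112\right) + \frac{482}{137} = -1150 + \frac{482}{137} = - \frac{157068}{137}$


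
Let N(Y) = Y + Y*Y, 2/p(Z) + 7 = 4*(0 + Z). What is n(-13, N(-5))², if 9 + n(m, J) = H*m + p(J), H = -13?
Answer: 136469124/5329 ≈ 25609.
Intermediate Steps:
p(Z) = 2/(-7 + 4*Z) (p(Z) = 2/(-7 + 4*(0 + Z)) = 2/(-7 + 4*Z))
N(Y) = Y + Y²
n(m, J) = -9 - 13*m + 2/(-7 + 4*J) (n(m, J) = -9 + (-13*m + 2/(-7 + 4*J)) = -9 - 13*m + 2/(-7 + 4*J))
n(-13, N(-5))² = ((2 - (-7 + 4*(-5*(1 - 5)))*(9 + 13*(-13)))/(-7 + 4*(-5*(1 - 5))))² = ((2 - (-7 + 4*(-5*(-4)))*(9 - 169))/(-7 + 4*(-5*(-4))))² = ((2 - 1*(-7 + 4*20)*(-160))/(-7 + 4*20))² = ((2 - 1*(-7 + 80)*(-160))/(-7 + 80))² = ((2 - 1*73*(-160))/73)² = ((2 + 11680)/73)² = ((1/73)*11682)² = (11682/73)² = 136469124/5329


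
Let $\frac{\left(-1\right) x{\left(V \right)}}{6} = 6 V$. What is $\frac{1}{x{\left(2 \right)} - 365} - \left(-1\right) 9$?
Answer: $\frac{3932}{437} \approx 8.9977$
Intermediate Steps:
$x{\left(V \right)} = - 36 V$ ($x{\left(V \right)} = - 6 \cdot 6 V = - 36 V$)
$\frac{1}{x{\left(2 \right)} - 365} - \left(-1\right) 9 = \frac{1}{\left(-36\right) 2 - 365} - \left(-1\right) 9 = \frac{1}{-72 - 365} - -9 = \frac{1}{-437} + 9 = - \frac{1}{437} + 9 = \frac{3932}{437}$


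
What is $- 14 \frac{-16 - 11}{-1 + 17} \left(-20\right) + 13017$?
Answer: $\frac{25089}{2} \approx 12545.0$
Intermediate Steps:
$- 14 \frac{-16 - 11}{-1 + 17} \left(-20\right) + 13017 = - 14 \left(- \frac{27}{16}\right) \left(-20\right) + 13017 = - 14 \left(\left(-27\right) \frac{1}{16}\right) \left(-20\right) + 13017 = \left(-14\right) \left(- \frac{27}{16}\right) \left(-20\right) + 13017 = \frac{189}{8} \left(-20\right) + 13017 = - \frac{945}{2} + 13017 = \frac{25089}{2}$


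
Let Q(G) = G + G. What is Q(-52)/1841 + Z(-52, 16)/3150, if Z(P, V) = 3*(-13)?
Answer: -2717/39450 ≈ -0.068872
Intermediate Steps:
Z(P, V) = -39
Q(G) = 2*G
Q(-52)/1841 + Z(-52, 16)/3150 = (2*(-52))/1841 - 39/3150 = -104*1/1841 - 39*1/3150 = -104/1841 - 13/1050 = -2717/39450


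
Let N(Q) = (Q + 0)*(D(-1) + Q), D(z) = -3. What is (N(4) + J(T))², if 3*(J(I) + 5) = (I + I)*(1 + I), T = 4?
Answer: 1369/9 ≈ 152.11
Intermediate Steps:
J(I) = -5 + 2*I*(1 + I)/3 (J(I) = -5 + ((I + I)*(1 + I))/3 = -5 + ((2*I)*(1 + I))/3 = -5 + (2*I*(1 + I))/3 = -5 + 2*I*(1 + I)/3)
N(Q) = Q*(-3 + Q) (N(Q) = (Q + 0)*(-3 + Q) = Q*(-3 + Q))
(N(4) + J(T))² = (4*(-3 + 4) + (-5 + (⅔)*4 + (⅔)*4²))² = (4*1 + (-5 + 8/3 + (⅔)*16))² = (4 + (-5 + 8/3 + 32/3))² = (4 + 25/3)² = (37/3)² = 1369/9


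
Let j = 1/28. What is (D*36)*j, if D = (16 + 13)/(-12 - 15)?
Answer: -29/21 ≈ -1.3810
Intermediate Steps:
j = 1/28 ≈ 0.035714
D = -29/27 (D = 29/(-27) = 29*(-1/27) = -29/27 ≈ -1.0741)
(D*36)*j = -29/27*36*(1/28) = -116/3*1/28 = -29/21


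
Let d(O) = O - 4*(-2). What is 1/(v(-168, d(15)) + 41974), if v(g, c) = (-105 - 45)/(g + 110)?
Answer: 29/1217321 ≈ 2.3823e-5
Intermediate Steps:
d(O) = 8 + O (d(O) = O + 8 = 8 + O)
v(g, c) = -150/(110 + g)
1/(v(-168, d(15)) + 41974) = 1/(-150/(110 - 168) + 41974) = 1/(-150/(-58) + 41974) = 1/(-150*(-1/58) + 41974) = 1/(75/29 + 41974) = 1/(1217321/29) = 29/1217321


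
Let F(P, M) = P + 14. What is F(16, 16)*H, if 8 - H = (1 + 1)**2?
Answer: 120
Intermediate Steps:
F(P, M) = 14 + P
H = 4 (H = 8 - (1 + 1)**2 = 8 - 1*2**2 = 8 - 1*4 = 8 - 4 = 4)
F(16, 16)*H = (14 + 16)*4 = 30*4 = 120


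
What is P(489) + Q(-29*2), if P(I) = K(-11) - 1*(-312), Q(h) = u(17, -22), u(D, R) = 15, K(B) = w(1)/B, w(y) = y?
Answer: 3596/11 ≈ 326.91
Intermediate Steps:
K(B) = 1/B
Q(h) = 15
P(I) = 3431/11 (P(I) = 1/(-11) - 1*(-312) = -1/11 + 312 = 3431/11)
P(489) + Q(-29*2) = 3431/11 + 15 = 3596/11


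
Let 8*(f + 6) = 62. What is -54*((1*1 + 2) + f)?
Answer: -513/2 ≈ -256.50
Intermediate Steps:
f = 7/4 (f = -6 + (⅛)*62 = -6 + 31/4 = 7/4 ≈ 1.7500)
-54*((1*1 + 2) + f) = -54*((1*1 + 2) + 7/4) = -54*((1 + 2) + 7/4) = -54*(3 + 7/4) = -54*19/4 = -513/2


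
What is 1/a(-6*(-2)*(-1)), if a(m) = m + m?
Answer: -1/24 ≈ -0.041667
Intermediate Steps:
a(m) = 2*m
1/a(-6*(-2)*(-1)) = 1/(2*(-6*(-2)*(-1))) = 1/(2*(12*(-1))) = 1/(2*(-12)) = 1/(-24) = -1/24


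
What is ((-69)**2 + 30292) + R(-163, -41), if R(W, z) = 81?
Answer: 35134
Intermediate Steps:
((-69)**2 + 30292) + R(-163, -41) = ((-69)**2 + 30292) + 81 = (4761 + 30292) + 81 = 35053 + 81 = 35134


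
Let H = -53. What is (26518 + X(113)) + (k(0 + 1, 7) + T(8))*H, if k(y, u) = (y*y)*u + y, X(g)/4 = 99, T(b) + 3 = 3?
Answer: 26490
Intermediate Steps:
T(b) = 0 (T(b) = -3 + 3 = 0)
X(g) = 396 (X(g) = 4*99 = 396)
k(y, u) = y + u*y² (k(y, u) = y²*u + y = u*y² + y = y + u*y²)
(26518 + X(113)) + (k(0 + 1, 7) + T(8))*H = (26518 + 396) + ((0 + 1)*(1 + 7*(0 + 1)) + 0)*(-53) = 26914 + (1*(1 + 7*1) + 0)*(-53) = 26914 + (1*(1 + 7) + 0)*(-53) = 26914 + (1*8 + 0)*(-53) = 26914 + (8 + 0)*(-53) = 26914 + 8*(-53) = 26914 - 424 = 26490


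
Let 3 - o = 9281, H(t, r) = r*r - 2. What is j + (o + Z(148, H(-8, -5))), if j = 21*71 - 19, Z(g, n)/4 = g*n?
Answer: 5810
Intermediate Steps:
H(t, r) = -2 + r**2 (H(t, r) = r**2 - 2 = -2 + r**2)
o = -9278 (o = 3 - 1*9281 = 3 - 9281 = -9278)
Z(g, n) = 4*g*n (Z(g, n) = 4*(g*n) = 4*g*n)
j = 1472 (j = 1491 - 19 = 1472)
j + (o + Z(148, H(-8, -5))) = 1472 + (-9278 + 4*148*(-2 + (-5)**2)) = 1472 + (-9278 + 4*148*(-2 + 25)) = 1472 + (-9278 + 4*148*23) = 1472 + (-9278 + 13616) = 1472 + 4338 = 5810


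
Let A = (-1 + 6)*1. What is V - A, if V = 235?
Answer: 230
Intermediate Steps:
A = 5 (A = 5*1 = 5)
V - A = 235 - 1*5 = 235 - 5 = 230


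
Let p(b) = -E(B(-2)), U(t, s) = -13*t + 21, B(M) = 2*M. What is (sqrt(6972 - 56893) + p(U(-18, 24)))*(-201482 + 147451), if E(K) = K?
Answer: -216124 - 54031*I*sqrt(49921) ≈ -2.1612e+5 - 1.2072e+7*I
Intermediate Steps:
U(t, s) = 21 - 13*t
p(b) = 4 (p(b) = -2*(-2) = -1*(-4) = 4)
(sqrt(6972 - 56893) + p(U(-18, 24)))*(-201482 + 147451) = (sqrt(6972 - 56893) + 4)*(-201482 + 147451) = (sqrt(-49921) + 4)*(-54031) = (I*sqrt(49921) + 4)*(-54031) = (4 + I*sqrt(49921))*(-54031) = -216124 - 54031*I*sqrt(49921)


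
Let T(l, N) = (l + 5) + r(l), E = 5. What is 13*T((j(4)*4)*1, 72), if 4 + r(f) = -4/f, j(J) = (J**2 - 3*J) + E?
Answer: 4316/9 ≈ 479.56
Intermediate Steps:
j(J) = 5 + J**2 - 3*J (j(J) = (J**2 - 3*J) + 5 = 5 + J**2 - 3*J)
r(f) = -4 - 4/f
T(l, N) = 1 + l - 4/l (T(l, N) = (l + 5) + (-4 - 4/l) = (5 + l) + (-4 - 4/l) = 1 + l - 4/l)
13*T((j(4)*4)*1, 72) = 13*(1 + ((5 + 4**2 - 3*4)*4)*1 - 4*1/(4*(5 + 4**2 - 3*4))) = 13*(1 + ((5 + 16 - 12)*4)*1 - 4*1/(4*(5 + 16 - 12))) = 13*(1 + (9*4)*1 - 4/((9*4)*1)) = 13*(1 + 36*1 - 4/(36*1)) = 13*(1 + 36 - 4/36) = 13*(1 + 36 - 4*1/36) = 13*(1 + 36 - 1/9) = 13*(332/9) = 4316/9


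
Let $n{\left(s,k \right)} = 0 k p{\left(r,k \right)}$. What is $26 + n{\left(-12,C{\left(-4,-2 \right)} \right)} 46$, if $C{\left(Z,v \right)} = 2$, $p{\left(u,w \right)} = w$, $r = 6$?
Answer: $26$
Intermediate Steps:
$n{\left(s,k \right)} = 0$ ($n{\left(s,k \right)} = 0 k k = 0 k = 0$)
$26 + n{\left(-12,C{\left(-4,-2 \right)} \right)} 46 = 26 + 0 \cdot 46 = 26 + 0 = 26$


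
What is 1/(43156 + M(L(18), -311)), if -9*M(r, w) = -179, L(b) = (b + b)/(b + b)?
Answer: 9/388583 ≈ 2.3161e-5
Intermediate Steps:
L(b) = 1 (L(b) = (2*b)/((2*b)) = (2*b)*(1/(2*b)) = 1)
M(r, w) = 179/9 (M(r, w) = -⅑*(-179) = 179/9)
1/(43156 + M(L(18), -311)) = 1/(43156 + 179/9) = 1/(388583/9) = 9/388583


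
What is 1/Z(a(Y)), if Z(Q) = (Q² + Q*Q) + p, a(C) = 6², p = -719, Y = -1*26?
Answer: 1/1873 ≈ 0.00053390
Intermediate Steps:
Y = -26
a(C) = 36
Z(Q) = -719 + 2*Q² (Z(Q) = (Q² + Q*Q) - 719 = (Q² + Q²) - 719 = 2*Q² - 719 = -719 + 2*Q²)
1/Z(a(Y)) = 1/(-719 + 2*36²) = 1/(-719 + 2*1296) = 1/(-719 + 2592) = 1/1873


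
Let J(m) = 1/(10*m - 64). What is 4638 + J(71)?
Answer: 2996149/646 ≈ 4638.0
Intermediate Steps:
J(m) = 1/(-64 + 10*m)
4638 + J(71) = 4638 + 1/(2*(-32 + 5*71)) = 4638 + 1/(2*(-32 + 355)) = 4638 + (½)/323 = 4638 + (½)*(1/323) = 4638 + 1/646 = 2996149/646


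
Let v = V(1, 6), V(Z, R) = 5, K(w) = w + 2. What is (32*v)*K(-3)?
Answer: -160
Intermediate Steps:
K(w) = 2 + w
v = 5
(32*v)*K(-3) = (32*5)*(2 - 3) = 160*(-1) = -160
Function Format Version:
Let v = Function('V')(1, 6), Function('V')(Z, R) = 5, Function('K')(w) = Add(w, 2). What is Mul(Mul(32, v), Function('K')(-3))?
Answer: -160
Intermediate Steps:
Function('K')(w) = Add(2, w)
v = 5
Mul(Mul(32, v), Function('K')(-3)) = Mul(Mul(32, 5), Add(2, -3)) = Mul(160, -1) = -160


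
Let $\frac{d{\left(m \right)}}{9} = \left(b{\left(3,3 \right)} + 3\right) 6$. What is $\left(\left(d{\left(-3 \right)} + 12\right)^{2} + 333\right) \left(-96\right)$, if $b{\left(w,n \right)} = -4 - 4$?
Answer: $-6422112$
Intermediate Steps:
$b{\left(w,n \right)} = -8$
$d{\left(m \right)} = -270$ ($d{\left(m \right)} = 9 \left(-8 + 3\right) 6 = 9 \left(\left(-5\right) 6\right) = 9 \left(-30\right) = -270$)
$\left(\left(d{\left(-3 \right)} + 12\right)^{2} + 333\right) \left(-96\right) = \left(\left(-270 + 12\right)^{2} + 333\right) \left(-96\right) = \left(\left(-258\right)^{2} + 333\right) \left(-96\right) = \left(66564 + 333\right) \left(-96\right) = 66897 \left(-96\right) = -6422112$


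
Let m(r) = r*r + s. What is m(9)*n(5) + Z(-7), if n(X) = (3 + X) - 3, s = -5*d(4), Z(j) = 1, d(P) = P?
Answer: 306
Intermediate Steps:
s = -20 (s = -5*4 = -20)
m(r) = -20 + r² (m(r) = r*r - 20 = r² - 20 = -20 + r²)
n(X) = X
m(9)*n(5) + Z(-7) = (-20 + 9²)*5 + 1 = (-20 + 81)*5 + 1 = 61*5 + 1 = 305 + 1 = 306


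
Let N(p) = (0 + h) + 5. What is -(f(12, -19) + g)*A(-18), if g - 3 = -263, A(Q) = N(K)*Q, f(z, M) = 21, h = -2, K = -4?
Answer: -12906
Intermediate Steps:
N(p) = 3 (N(p) = (0 - 2) + 5 = -2 + 5 = 3)
A(Q) = 3*Q
g = -260 (g = 3 - 263 = -260)
-(f(12, -19) + g)*A(-18) = -(21 - 260)*3*(-18) = -(-239)*(-54) = -1*12906 = -12906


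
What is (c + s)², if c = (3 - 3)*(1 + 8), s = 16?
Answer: 256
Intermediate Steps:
c = 0 (c = 0*9 = 0)
(c + s)² = (0 + 16)² = 16² = 256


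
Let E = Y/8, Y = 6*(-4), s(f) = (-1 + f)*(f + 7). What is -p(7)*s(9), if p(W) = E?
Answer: 384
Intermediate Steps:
s(f) = (-1 + f)*(7 + f)
Y = -24
E = -3 (E = -24/8 = -24*⅛ = -3)
p(W) = -3
-p(7)*s(9) = -(-3)*(-7 + 9² + 6*9) = -(-3)*(-7 + 81 + 54) = -(-3)*128 = -1*(-384) = 384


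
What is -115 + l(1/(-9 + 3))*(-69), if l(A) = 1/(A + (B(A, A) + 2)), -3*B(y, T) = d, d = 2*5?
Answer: -69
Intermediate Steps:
d = 10
B(y, T) = -10/3 (B(y, T) = -⅓*10 = -10/3)
l(A) = 1/(-4/3 + A) (l(A) = 1/(A + (-10/3 + 2)) = 1/(A - 4/3) = 1/(-4/3 + A))
-115 + l(1/(-9 + 3))*(-69) = -115 + (3/(-4 + 3/(-9 + 3)))*(-69) = -115 + (3/(-4 + 3/(-6)))*(-69) = -115 + (3/(-4 + 3*(-⅙)))*(-69) = -115 + (3/(-4 - ½))*(-69) = -115 + (3/(-9/2))*(-69) = -115 + (3*(-2/9))*(-69) = -115 - ⅔*(-69) = -115 + 46 = -69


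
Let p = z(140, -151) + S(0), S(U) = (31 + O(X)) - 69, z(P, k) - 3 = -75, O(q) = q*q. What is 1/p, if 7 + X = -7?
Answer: 1/86 ≈ 0.011628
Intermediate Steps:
X = -14 (X = -7 - 7 = -14)
O(q) = q**2
z(P, k) = -72 (z(P, k) = 3 - 75 = -72)
S(U) = 158 (S(U) = (31 + (-14)**2) - 69 = (31 + 196) - 69 = 227 - 69 = 158)
p = 86 (p = -72 + 158 = 86)
1/p = 1/86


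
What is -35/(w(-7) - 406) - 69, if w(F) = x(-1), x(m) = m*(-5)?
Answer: -27634/401 ≈ -68.913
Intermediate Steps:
x(m) = -5*m
w(F) = 5 (w(F) = -5*(-1) = 5)
-35/(w(-7) - 406) - 69 = -35/(5 - 406) - 69 = -35/(-401) - 69 = -35*(-1/401) - 69 = 35/401 - 69 = -27634/401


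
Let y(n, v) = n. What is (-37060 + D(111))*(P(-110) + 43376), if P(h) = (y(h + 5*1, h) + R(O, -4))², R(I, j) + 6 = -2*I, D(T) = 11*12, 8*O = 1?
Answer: -2058830628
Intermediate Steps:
O = ⅛ (O = (⅛)*1 = ⅛ ≈ 0.12500)
D(T) = 132
R(I, j) = -6 - 2*I
P(h) = (-5/4 + h)² (P(h) = ((h + 5*1) + (-6 - 2*⅛))² = ((h + 5) + (-6 - ¼))² = ((5 + h) - 25/4)² = (-5/4 + h)²)
(-37060 + D(111))*(P(-110) + 43376) = (-37060 + 132)*((-5 + 4*(-110))²/16 + 43376) = -36928*((-5 - 440)²/16 + 43376) = -36928*((1/16)*(-445)² + 43376) = -36928*((1/16)*198025 + 43376) = -36928*(198025/16 + 43376) = -36928*892041/16 = -2058830628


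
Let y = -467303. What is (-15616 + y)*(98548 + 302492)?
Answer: -193669835760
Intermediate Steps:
(-15616 + y)*(98548 + 302492) = (-15616 - 467303)*(98548 + 302492) = -482919*401040 = -193669835760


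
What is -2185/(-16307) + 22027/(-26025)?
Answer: -13144768/18451725 ≈ -0.71239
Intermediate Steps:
-2185/(-16307) + 22027/(-26025) = -2185*(-1/16307) + 22027*(-1/26025) = 95/709 - 22027/26025 = -13144768/18451725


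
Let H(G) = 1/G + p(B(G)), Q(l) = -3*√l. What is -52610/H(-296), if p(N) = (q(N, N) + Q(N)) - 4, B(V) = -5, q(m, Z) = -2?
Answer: 27672439120/7100449 - 13828433280*I*√5/7100449 ≈ 3897.3 - 4354.8*I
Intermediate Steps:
p(N) = -6 - 3*√N (p(N) = (-2 - 3*√N) - 4 = -6 - 3*√N)
H(G) = -6 + 1/G - 3*I*√5 (H(G) = 1/G + (-6 - 3*I*√5) = -6 + 1/G - 3*I*√5)
-52610/H(-296) = -52610/(-6 + 1/(-296) - 3*I*√5) = -52610/(-6 - 1/296 - 3*I*√5) = -52610/(-1777/296 - 3*I*√5)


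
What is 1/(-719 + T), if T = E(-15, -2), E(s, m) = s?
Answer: -1/734 ≈ -0.0013624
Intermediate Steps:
T = -15
1/(-719 + T) = 1/(-719 - 15) = 1/(-734) = -1/734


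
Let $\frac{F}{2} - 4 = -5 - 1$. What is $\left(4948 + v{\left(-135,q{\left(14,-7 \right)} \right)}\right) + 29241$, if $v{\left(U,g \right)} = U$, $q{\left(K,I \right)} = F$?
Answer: $34054$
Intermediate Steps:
$F = -4$ ($F = 8 + 2 \left(-5 - 1\right) = 8 + 2 \left(-6\right) = 8 - 12 = -4$)
$q{\left(K,I \right)} = -4$
$\left(4948 + v{\left(-135,q{\left(14,-7 \right)} \right)}\right) + 29241 = \left(4948 - 135\right) + 29241 = 4813 + 29241 = 34054$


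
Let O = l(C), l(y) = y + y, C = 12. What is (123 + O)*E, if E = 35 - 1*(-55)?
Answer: 13230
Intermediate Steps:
E = 90 (E = 35 + 55 = 90)
l(y) = 2*y
O = 24 (O = 2*12 = 24)
(123 + O)*E = (123 + 24)*90 = 147*90 = 13230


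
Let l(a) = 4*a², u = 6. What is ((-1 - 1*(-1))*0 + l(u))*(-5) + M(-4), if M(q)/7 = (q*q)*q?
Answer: -1168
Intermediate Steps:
M(q) = 7*q³ (M(q) = 7*((q*q)*q) = 7*(q²*q) = 7*q³)
((-1 - 1*(-1))*0 + l(u))*(-5) + M(-4) = ((-1 - 1*(-1))*0 + 4*6²)*(-5) + 7*(-4)³ = ((-1 + 1)*0 + 4*36)*(-5) + 7*(-64) = (0*0 + 144)*(-5) - 448 = (0 + 144)*(-5) - 448 = 144*(-5) - 448 = -720 - 448 = -1168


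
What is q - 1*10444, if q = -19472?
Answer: -29916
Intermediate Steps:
q - 1*10444 = -19472 - 1*10444 = -19472 - 10444 = -29916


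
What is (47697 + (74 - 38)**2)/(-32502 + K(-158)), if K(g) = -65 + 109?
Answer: -48993/32458 ≈ -1.5094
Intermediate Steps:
K(g) = 44
(47697 + (74 - 38)**2)/(-32502 + K(-158)) = (47697 + (74 - 38)**2)/(-32502 + 44) = (47697 + 36**2)/(-32458) = (47697 + 1296)*(-1/32458) = 48993*(-1/32458) = -48993/32458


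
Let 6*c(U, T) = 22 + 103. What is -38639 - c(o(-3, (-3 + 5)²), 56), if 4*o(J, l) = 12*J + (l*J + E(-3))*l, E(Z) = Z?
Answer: -231959/6 ≈ -38660.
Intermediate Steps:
o(J, l) = 3*J + l*(-3 + J*l)/4 (o(J, l) = (12*J + (l*J - 3)*l)/4 = (12*J + (J*l - 3)*l)/4 = (12*J + (-3 + J*l)*l)/4 = (12*J + l*(-3 + J*l))/4 = 3*J + l*(-3 + J*l)/4)
c(U, T) = 125/6 (c(U, T) = (22 + 103)/6 = (⅙)*125 = 125/6)
-38639 - c(o(-3, (-3 + 5)²), 56) = -38639 - 1*125/6 = -38639 - 125/6 = -231959/6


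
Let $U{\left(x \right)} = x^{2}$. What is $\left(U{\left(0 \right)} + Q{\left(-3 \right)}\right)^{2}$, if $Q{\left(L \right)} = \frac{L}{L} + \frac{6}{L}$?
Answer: $1$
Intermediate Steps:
$Q{\left(L \right)} = 1 + \frac{6}{L}$
$\left(U{\left(0 \right)} + Q{\left(-3 \right)}\right)^{2} = \left(0^{2} + \frac{6 - 3}{-3}\right)^{2} = \left(0 - 1\right)^{2} = \left(-1\right)^{2} = 1$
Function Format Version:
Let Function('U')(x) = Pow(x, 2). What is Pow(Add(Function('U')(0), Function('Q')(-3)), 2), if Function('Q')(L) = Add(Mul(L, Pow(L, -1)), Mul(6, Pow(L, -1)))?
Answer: 1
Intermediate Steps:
Function('Q')(L) = Add(1, Mul(6, Pow(L, -1)))
Pow(Add(Function('U')(0), Function('Q')(-3)), 2) = Pow(Add(Pow(0, 2), Mul(Pow(-3, -1), Add(6, -3))), 2) = Pow(Add(0, Mul(Rational(-1, 3), 3)), 2) = Pow(Add(0, -1), 2) = Pow(-1, 2) = 1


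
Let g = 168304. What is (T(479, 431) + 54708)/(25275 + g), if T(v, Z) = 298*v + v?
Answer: 197929/193579 ≈ 1.0225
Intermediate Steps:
T(v, Z) = 299*v
(T(479, 431) + 54708)/(25275 + g) = (299*479 + 54708)/(25275 + 168304) = (143221 + 54708)/193579 = 197929*(1/193579) = 197929/193579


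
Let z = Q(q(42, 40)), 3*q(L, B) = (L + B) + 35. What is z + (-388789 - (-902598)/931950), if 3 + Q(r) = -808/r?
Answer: -261699468257/673075 ≈ -3.8881e+5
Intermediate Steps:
q(L, B) = 35/3 + B/3 + L/3 (q(L, B) = ((L + B) + 35)/3 = ((B + L) + 35)/3 = (35 + B + L)/3 = 35/3 + B/3 + L/3)
Q(r) = -3 - 808/r
z = -925/39 (z = -3 - 808/(35/3 + (⅓)*40 + (⅓)*42) = -3 - 808/(35/3 + 40/3 + 14) = -3 - 808/39 = -925/39 ≈ -23.718)
z + (-388789 - (-902598)/931950) = -925/39 + (-388789 - (-902598)/931950) = -925/39 + (-388789 - 1*(-150433/155325)) = -925/39 + (-388789 + 150433/155325) = -925/39 - 60388500992/155325 = -261699468257/673075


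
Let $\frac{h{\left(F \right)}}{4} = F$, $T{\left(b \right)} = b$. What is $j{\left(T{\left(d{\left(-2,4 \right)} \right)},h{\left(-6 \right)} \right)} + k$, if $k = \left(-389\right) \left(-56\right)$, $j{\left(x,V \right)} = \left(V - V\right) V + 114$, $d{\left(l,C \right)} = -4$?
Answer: $21898$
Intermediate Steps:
$h{\left(F \right)} = 4 F$
$j{\left(x,V \right)} = 114$ ($j{\left(x,V \right)} = 0 V + 114 = 0 + 114 = 114$)
$k = 21784$
$j{\left(T{\left(d{\left(-2,4 \right)} \right)},h{\left(-6 \right)} \right)} + k = 114 + 21784 = 21898$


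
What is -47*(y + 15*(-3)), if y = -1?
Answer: 2162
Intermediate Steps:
-47*(y + 15*(-3)) = -47*(-1 + 15*(-3)) = -47*(-1 - 45) = -47*(-46) = 2162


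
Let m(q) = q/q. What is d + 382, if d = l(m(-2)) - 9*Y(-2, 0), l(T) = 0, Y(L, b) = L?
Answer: 400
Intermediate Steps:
m(q) = 1
d = 18 (d = 0 - 9*(-2) = 0 + 18 = 18)
d + 382 = 18 + 382 = 400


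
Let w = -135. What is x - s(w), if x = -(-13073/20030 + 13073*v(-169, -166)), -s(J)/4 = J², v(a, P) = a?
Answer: 45713220183/20030 ≈ 2.2822e+6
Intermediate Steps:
s(J) = -4*J²
x = 44253033183/20030 (x = -13073/(1/(-169 + 1/(-20030))) = -13073/(1/(-169 - 1/20030)) = -13073/(1/(-3385071/20030)) = -13073/(-20030/3385071) = -13073*(-3385071/20030) = 44253033183/20030 ≈ 2.2093e+6)
x - s(w) = 44253033183/20030 - (-4)*(-135)² = 44253033183/20030 - (-4)*18225 = 44253033183/20030 - 1*(-72900) = 44253033183/20030 + 72900 = 45713220183/20030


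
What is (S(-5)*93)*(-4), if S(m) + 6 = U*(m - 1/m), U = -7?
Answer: -51336/5 ≈ -10267.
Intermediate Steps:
S(m) = -6 - 7*m + 7/m (S(m) = -6 - 7*(m - 1/m) = -6 + (-7*m + 7/m) = -6 - 7*m + 7/m)
(S(-5)*93)*(-4) = ((-6 - 7*(-5) + 7/(-5))*93)*(-4) = ((-6 + 35 + 7*(-1/5))*93)*(-4) = ((-6 + 35 - 7/5)*93)*(-4) = ((138/5)*93)*(-4) = (12834/5)*(-4) = -51336/5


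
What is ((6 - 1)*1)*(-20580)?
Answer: -102900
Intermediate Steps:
((6 - 1)*1)*(-20580) = (5*1)*(-20580) = 5*(-20580) = -102900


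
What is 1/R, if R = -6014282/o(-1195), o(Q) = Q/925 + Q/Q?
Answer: 27/556321085 ≈ 4.8533e-8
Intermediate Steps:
o(Q) = 1 + Q/925 (o(Q) = Q*(1/925) + 1 = Q/925 + 1 = 1 + Q/925)
R = 556321085/27 (R = -6014282/(1 + (1/925)*(-1195)) = -6014282/(1 - 239/185) = -6014282/(-54/185) = -6014282*(-185/54) = 556321085/27 ≈ 2.0604e+7)
1/R = 1/(556321085/27) = 27/556321085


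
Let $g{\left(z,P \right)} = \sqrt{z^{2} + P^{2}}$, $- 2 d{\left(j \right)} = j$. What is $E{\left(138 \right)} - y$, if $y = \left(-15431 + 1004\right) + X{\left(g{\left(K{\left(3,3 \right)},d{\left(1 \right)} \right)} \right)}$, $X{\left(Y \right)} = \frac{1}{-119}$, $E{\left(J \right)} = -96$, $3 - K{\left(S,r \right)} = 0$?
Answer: $\frac{1705390}{119} \approx 14331.0$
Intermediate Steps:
$K{\left(S,r \right)} = 3$ ($K{\left(S,r \right)} = 3 - 0 = 3 + 0 = 3$)
$d{\left(j \right)} = - \frac{j}{2}$
$g{\left(z,P \right)} = \sqrt{P^{2} + z^{2}}$
$X{\left(Y \right)} = - \frac{1}{119}$
$y = - \frac{1716814}{119}$ ($y = \left(-15431 + 1004\right) - \frac{1}{119} = -14427 - \frac{1}{119} = - \frac{1716814}{119} \approx -14427.0$)
$E{\left(138 \right)} - y = -96 - - \frac{1716814}{119} = -96 + \frac{1716814}{119} = \frac{1705390}{119}$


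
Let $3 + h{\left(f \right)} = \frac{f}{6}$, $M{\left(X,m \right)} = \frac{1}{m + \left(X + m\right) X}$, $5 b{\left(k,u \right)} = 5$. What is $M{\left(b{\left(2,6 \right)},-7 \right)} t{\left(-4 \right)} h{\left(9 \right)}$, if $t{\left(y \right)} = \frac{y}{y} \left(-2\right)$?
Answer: $- \frac{3}{13} \approx -0.23077$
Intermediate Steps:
$b{\left(k,u \right)} = 1$ ($b{\left(k,u \right)} = \frac{1}{5} \cdot 5 = 1$)
$M{\left(X,m \right)} = \frac{1}{m + X \left(X + m\right)}$
$h{\left(f \right)} = -3 + \frac{f}{6}$
$t{\left(y \right)} = -2$ ($t{\left(y \right)} = 1 \left(-2\right) = -2$)
$M{\left(b{\left(2,6 \right)},-7 \right)} t{\left(-4 \right)} h{\left(9 \right)} = \frac{1}{-7 + 1^{2} + 1 \left(-7\right)} \left(-2\right) \left(-3 + \frac{1}{6} \cdot 9\right) = \frac{1}{-7 + 1 - 7} \left(-2\right) \left(-3 + \frac{3}{2}\right) = \frac{1}{-13} \left(-2\right) \left(- \frac{3}{2}\right) = \left(- \frac{1}{13}\right) \left(-2\right) \left(- \frac{3}{2}\right) = \frac{2}{13} \left(- \frac{3}{2}\right) = - \frac{3}{13}$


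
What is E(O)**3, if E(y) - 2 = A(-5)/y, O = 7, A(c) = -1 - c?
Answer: 5832/343 ≈ 17.003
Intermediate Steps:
E(y) = 2 + 4/y (E(y) = 2 + (-1 - 1*(-5))/y = 2 + (-1 + 5)/y = 2 + 4/y)
E(O)**3 = (2 + 4/7)**3 = (18/7)**3 = 5832/343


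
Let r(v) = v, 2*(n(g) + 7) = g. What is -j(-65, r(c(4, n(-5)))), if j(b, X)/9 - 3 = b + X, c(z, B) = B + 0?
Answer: 1287/2 ≈ 643.50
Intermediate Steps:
n(g) = -7 + g/2
c(z, B) = B
j(b, X) = 27 + 9*X + 9*b (j(b, X) = 27 + 9*(b + X) = 27 + 9*(X + b) = 27 + (9*X + 9*b) = 27 + 9*X + 9*b)
-j(-65, r(c(4, n(-5)))) = -(27 + 9*(-7 + (1/2)*(-5)) + 9*(-65)) = -(27 + 9*(-7 - 5/2) - 585) = -(27 + 9*(-19/2) - 585) = -(27 - 171/2 - 585) = -1*(-1287/2) = 1287/2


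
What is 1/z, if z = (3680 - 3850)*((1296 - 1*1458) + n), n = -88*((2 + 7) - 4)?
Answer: 1/102340 ≈ 9.7713e-6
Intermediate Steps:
n = -440 (n = -88*(9 - 4) = -88*5 = -440)
z = 102340 (z = (3680 - 3850)*((1296 - 1*1458) - 440) = -170*((1296 - 1458) - 440) = -170*(-162 - 440) = -170*(-602) = 102340)
1/z = 1/102340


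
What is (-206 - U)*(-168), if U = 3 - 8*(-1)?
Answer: 36456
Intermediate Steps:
U = 11 (U = 3 + 8 = 11)
(-206 - U)*(-168) = (-206 - 1*11)*(-168) = (-206 - 11)*(-168) = -217*(-168) = 36456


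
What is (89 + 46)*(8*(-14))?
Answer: -15120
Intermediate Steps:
(89 + 46)*(8*(-14)) = 135*(-112) = -15120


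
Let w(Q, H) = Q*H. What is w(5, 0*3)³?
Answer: 0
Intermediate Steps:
w(Q, H) = H*Q
w(5, 0*3)³ = ((0*3)*5)³ = (0*5)³ = 0³ = 0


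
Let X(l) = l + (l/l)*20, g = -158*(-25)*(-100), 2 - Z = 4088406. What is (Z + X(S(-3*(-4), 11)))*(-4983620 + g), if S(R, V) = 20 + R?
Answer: 21989691834240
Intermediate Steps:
Z = -4088404 (Z = 2 - 1*4088406 = 2 - 4088406 = -4088404)
g = -395000 (g = 3950*(-100) = -395000)
X(l) = 20 + l (X(l) = l + 1*20 = l + 20 = 20 + l)
(Z + X(S(-3*(-4), 11)))*(-4983620 + g) = (-4088404 + (20 + (20 - 3*(-4))))*(-4983620 - 395000) = (-4088404 + (20 + (20 + 12)))*(-5378620) = (-4088404 + (20 + 32))*(-5378620) = (-4088404 + 52)*(-5378620) = -4088352*(-5378620) = 21989691834240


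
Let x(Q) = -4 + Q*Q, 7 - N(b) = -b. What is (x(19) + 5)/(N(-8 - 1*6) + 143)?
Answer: 181/68 ≈ 2.6618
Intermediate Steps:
N(b) = 7 + b (N(b) = 7 - (-1)*b = 7 + b)
x(Q) = -4 + Q²
(x(19) + 5)/(N(-8 - 1*6) + 143) = ((-4 + 19²) + 5)/((7 + (-8 - 1*6)) + 143) = ((-4 + 361) + 5)/((7 + (-8 - 6)) + 143) = (357 + 5)/((7 - 14) + 143) = 362/(-7 + 143) = 362/136 = 362*(1/136) = 181/68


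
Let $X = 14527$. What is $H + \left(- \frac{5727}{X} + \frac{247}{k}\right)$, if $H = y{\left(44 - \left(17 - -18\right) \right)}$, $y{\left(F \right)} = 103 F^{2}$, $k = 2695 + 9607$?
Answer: $\frac{1490920292437}{178711154} \approx 8342.6$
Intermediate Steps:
$k = 12302$
$H = 8343$ ($H = 103 \left(44 - \left(17 - -18\right)\right)^{2} = 103 \left(44 - \left(17 + 18\right)\right)^{2} = 103 \left(44 - 35\right)^{2} = 103 \cdot 9^{2} = 103 \cdot 81 = 8343$)
$H + \left(- \frac{5727}{X} + \frac{247}{k}\right) = 8343 + \left(- \frac{5727}{14527} + \frac{247}{12302}\right) = 8343 - \frac{66865385}{178711154} = \frac{1490920292437}{178711154}$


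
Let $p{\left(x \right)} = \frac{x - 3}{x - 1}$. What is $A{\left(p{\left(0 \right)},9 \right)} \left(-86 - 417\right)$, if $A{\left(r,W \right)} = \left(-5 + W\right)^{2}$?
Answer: $-8048$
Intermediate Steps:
$p{\left(x \right)} = \frac{-3 + x}{-1 + x}$
$A{\left(p{\left(0 \right)},9 \right)} \left(-86 - 417\right) = \left(-5 + 9\right)^{2} \left(-86 - 417\right) = 4^{2} \left(-503\right) = 16 \left(-503\right) = -8048$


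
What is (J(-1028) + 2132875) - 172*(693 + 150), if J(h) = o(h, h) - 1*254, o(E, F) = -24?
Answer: 1987601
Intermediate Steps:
J(h) = -278 (J(h) = -24 - 1*254 = -24 - 254 = -278)
(J(-1028) + 2132875) - 172*(693 + 150) = (-278 + 2132875) - 172*(693 + 150) = 2132597 - 172*843 = 2132597 - 144996 = 1987601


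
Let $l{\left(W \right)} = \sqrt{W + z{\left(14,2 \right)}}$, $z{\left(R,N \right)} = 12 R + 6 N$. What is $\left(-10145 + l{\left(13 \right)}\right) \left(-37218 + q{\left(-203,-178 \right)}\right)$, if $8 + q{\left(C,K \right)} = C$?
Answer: $379717205 - 37429 \sqrt{193} \approx 3.792 \cdot 10^{8}$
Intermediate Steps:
$q{\left(C,K \right)} = -8 + C$
$z{\left(R,N \right)} = 6 N + 12 R$
$l{\left(W \right)} = \sqrt{180 + W}$ ($l{\left(W \right)} = \sqrt{W + \left(6 \cdot 2 + 12 \cdot 14\right)} = \sqrt{W + \left(12 + 168\right)} = \sqrt{W + 180} = \sqrt{180 + W}$)
$\left(-10145 + l{\left(13 \right)}\right) \left(-37218 + q{\left(-203,-178 \right)}\right) = \left(-10145 + \sqrt{180 + 13}\right) \left(-37218 - 211\right) = \left(-10145 + \sqrt{193}\right) \left(-37218 - 211\right) = \left(-10145 + \sqrt{193}\right) \left(-37429\right) = 379717205 - 37429 \sqrt{193}$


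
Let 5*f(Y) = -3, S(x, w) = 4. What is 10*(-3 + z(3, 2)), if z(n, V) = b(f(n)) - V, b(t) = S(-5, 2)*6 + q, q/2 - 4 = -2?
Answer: 230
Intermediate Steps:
q = 4 (q = 8 + 2*(-2) = 8 - 4 = 4)
f(Y) = -⅗ (f(Y) = (⅕)*(-3) = -⅗)
b(t) = 28 (b(t) = 4*6 + 4 = 24 + 4 = 28)
z(n, V) = 28 - V
10*(-3 + z(3, 2)) = 10*(-3 + (28 - 1*2)) = 10*(-3 + (28 - 2)) = 10*(-3 + 26) = 10*23 = 230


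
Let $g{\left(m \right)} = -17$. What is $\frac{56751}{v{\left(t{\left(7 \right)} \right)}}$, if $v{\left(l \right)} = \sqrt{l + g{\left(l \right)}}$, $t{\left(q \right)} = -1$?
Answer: $- \frac{18917 i \sqrt{2}}{2} \approx - 13376.0 i$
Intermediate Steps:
$v{\left(l \right)} = \sqrt{-17 + l}$ ($v{\left(l \right)} = \sqrt{l - 17} = \sqrt{-17 + l}$)
$\frac{56751}{v{\left(t{\left(7 \right)} \right)}} = \frac{56751}{\sqrt{-17 - 1}} = \frac{56751}{\sqrt{-18}} = \frac{56751}{3 i \sqrt{2}} = 56751 \left(- \frac{i \sqrt{2}}{6}\right) = - \frac{18917 i \sqrt{2}}{2}$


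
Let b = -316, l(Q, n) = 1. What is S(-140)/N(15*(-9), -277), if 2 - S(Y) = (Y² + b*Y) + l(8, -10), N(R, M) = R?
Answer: 63839/135 ≈ 472.88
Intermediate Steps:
S(Y) = 1 - Y² + 316*Y (S(Y) = 2 - ((Y² - 316*Y) + 1) = 2 - (1 + Y² - 316*Y) = 2 + (-1 - Y² + 316*Y) = 1 - Y² + 316*Y)
S(-140)/N(15*(-9), -277) = (1 - 1*(-140)² + 316*(-140))/((15*(-9))) = (1 - 1*19600 - 44240)/(-135) = (1 - 19600 - 44240)*(-1/135) = -63839*(-1/135) = 63839/135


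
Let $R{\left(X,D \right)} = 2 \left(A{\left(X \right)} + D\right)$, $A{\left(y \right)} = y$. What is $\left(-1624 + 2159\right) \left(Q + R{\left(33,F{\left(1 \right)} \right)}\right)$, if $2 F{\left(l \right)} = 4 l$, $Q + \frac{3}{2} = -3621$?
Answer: $- \frac{3801175}{2} \approx -1.9006 \cdot 10^{6}$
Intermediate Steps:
$Q = - \frac{7245}{2}$ ($Q = - \frac{3}{2} - 3621 = - \frac{7245}{2} \approx -3622.5$)
$F{\left(l \right)} = 2 l$ ($F{\left(l \right)} = \frac{4 l}{2} = 2 l$)
$R{\left(X,D \right)} = 2 D + 2 X$ ($R{\left(X,D \right)} = 2 \left(X + D\right) = 2 \left(D + X\right) = 2 D + 2 X$)
$\left(-1624 + 2159\right) \left(Q + R{\left(33,F{\left(1 \right)} \right)}\right) = \left(-1624 + 2159\right) \left(- \frac{7245}{2} + \left(2 \cdot 2 \cdot 1 + 2 \cdot 33\right)\right) = 535 \left(- \frac{7245}{2} + \left(2 \cdot 2 + 66\right)\right) = 535 \left(- \frac{7245}{2} + \left(4 + 66\right)\right) = 535 \left(- \frac{7245}{2} + 70\right) = 535 \left(- \frac{7105}{2}\right) = - \frac{3801175}{2}$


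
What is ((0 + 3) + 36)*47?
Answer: 1833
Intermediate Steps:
((0 + 3) + 36)*47 = (3 + 36)*47 = 39*47 = 1833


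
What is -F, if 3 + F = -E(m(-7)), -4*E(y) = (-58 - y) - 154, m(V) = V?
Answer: 217/4 ≈ 54.250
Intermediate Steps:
E(y) = 53 + y/4 (E(y) = -((-58 - y) - 154)/4 = -(-212 - y)/4 = 53 + y/4)
F = -217/4 (F = -3 - (53 + (1/4)*(-7)) = -3 - (53 - 7/4) = -3 - 1*205/4 = -3 - 205/4 = -217/4 ≈ -54.250)
-F = -1*(-217/4) = 217/4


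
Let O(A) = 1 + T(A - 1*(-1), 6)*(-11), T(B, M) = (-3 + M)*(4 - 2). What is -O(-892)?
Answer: 65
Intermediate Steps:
T(B, M) = -6 + 2*M (T(B, M) = (-3 + M)*2 = -6 + 2*M)
O(A) = -65 (O(A) = 1 + (-6 + 2*6)*(-11) = 1 + (-6 + 12)*(-11) = 1 + 6*(-11) = 1 - 66 = -65)
-O(-892) = -1*(-65) = 65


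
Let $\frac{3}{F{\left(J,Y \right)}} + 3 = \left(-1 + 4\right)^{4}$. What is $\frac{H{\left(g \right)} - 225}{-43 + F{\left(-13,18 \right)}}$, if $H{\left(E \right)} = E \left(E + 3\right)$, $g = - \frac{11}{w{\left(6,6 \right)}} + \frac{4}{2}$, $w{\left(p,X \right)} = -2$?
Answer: $\frac{7605}{2234} \approx 3.4042$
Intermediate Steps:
$F{\left(J,Y \right)} = \frac{1}{26}$ ($F{\left(J,Y \right)} = \frac{3}{-3 + \left(-1 + 4\right)^{4}} = \frac{3}{-3 + 3^{4}} = \frac{3}{-3 + 81} = \frac{3}{78} = 3 \cdot \frac{1}{78} = \frac{1}{26}$)
$g = \frac{15}{2}$ ($g = - \frac{11}{-2} + \frac{4}{2} = \left(-11\right) \left(- \frac{1}{2}\right) + 4 \cdot \frac{1}{2} = \frac{11}{2} + 2 = \frac{15}{2} \approx 7.5$)
$H{\left(E \right)} = E \left(3 + E\right)$
$\frac{H{\left(g \right)} - 225}{-43 + F{\left(-13,18 \right)}} = \frac{\frac{15 \left(3 + \frac{15}{2}\right)}{2} - 225}{-43 + \frac{1}{26}} = \frac{\frac{15}{2} \cdot \frac{21}{2} - 225}{- \frac{1117}{26}} = \left(\frac{315}{4} - 225\right) \left(- \frac{26}{1117}\right) = \left(- \frac{585}{4}\right) \left(- \frac{26}{1117}\right) = \frac{7605}{2234}$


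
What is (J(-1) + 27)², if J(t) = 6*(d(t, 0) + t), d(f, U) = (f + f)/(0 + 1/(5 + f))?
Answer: 729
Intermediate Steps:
d(f, U) = 2*f*(5 + f) (d(f, U) = (2*f)/(1/(5 + f)) = (2*f)*(5 + f) = 2*f*(5 + f))
J(t) = 6*t + 12*t*(5 + t) (J(t) = 6*(2*t*(5 + t) + t) = 6*(t + 2*t*(5 + t)) = 6*t + 12*t*(5 + t))
(J(-1) + 27)² = (6*(-1)*(11 + 2*(-1)) + 27)² = (6*(-1)*(11 - 2) + 27)² = (6*(-1)*9 + 27)² = (-54 + 27)² = (-27)² = 729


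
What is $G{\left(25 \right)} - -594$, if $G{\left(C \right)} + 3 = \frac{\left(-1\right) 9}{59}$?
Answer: $\frac{34860}{59} \approx 590.85$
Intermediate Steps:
$G{\left(C \right)} = - \frac{186}{59}$ ($G{\left(C \right)} = -3 + \frac{\left(-1\right) 9}{59} = -3 - \frac{9}{59} = - \frac{186}{59}$)
$G{\left(25 \right)} - -594 = - \frac{186}{59} - -594 = - \frac{186}{59} + 594 = \frac{34860}{59}$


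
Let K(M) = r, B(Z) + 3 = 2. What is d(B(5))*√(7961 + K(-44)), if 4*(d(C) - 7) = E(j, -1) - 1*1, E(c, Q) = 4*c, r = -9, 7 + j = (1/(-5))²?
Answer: -21*√497/25 ≈ -18.727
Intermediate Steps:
B(Z) = -1 (B(Z) = -3 + 2 = -1)
j = -174/25 (j = -7 + (1/(-5))² = -7 + (-⅕)² = -7 + 1/25 = -174/25 ≈ -6.9600)
K(M) = -9
d(C) = -21/100 (d(C) = 7 + (4*(-174/25) - 1*1)/4 = 7 + (-696/25 - 1)/4 = 7 + (¼)*(-721/25) = 7 - 721/100 = -21/100)
d(B(5))*√(7961 + K(-44)) = -21*√(7961 - 9)/100 = -21*√497/25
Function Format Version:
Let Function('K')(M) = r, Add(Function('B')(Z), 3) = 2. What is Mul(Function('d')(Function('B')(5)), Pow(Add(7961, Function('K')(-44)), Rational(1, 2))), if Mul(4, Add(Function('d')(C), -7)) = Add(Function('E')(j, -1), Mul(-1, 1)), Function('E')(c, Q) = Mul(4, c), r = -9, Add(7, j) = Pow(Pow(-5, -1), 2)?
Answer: Mul(Rational(-21, 25), Pow(497, Rational(1, 2))) ≈ -18.727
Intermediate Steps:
Function('B')(Z) = -1 (Function('B')(Z) = Add(-3, 2) = -1)
j = Rational(-174, 25) (j = Add(-7, Pow(Pow(-5, -1), 2)) = Add(-7, Pow(Rational(-1, 5), 2)) = Add(-7, Rational(1, 25)) = Rational(-174, 25) ≈ -6.9600)
Function('K')(M) = -9
Function('d')(C) = Rational(-21, 100) (Function('d')(C) = Add(7, Mul(Rational(1, 4), Add(Mul(4, Rational(-174, 25)), Mul(-1, 1)))) = Add(7, Mul(Rational(1, 4), Add(Rational(-696, 25), -1))) = Add(7, Mul(Rational(1, 4), Rational(-721, 25))) = Add(7, Rational(-721, 100)) = Rational(-21, 100))
Mul(Function('d')(Function('B')(5)), Pow(Add(7961, Function('K')(-44)), Rational(1, 2))) = Mul(Rational(-21, 100), Pow(Add(7961, -9), Rational(1, 2))) = Mul(Rational(-21, 100), Pow(7952, Rational(1, 2))) = Mul(Rational(-21, 100), Mul(4, Pow(497, Rational(1, 2)))) = Mul(Rational(-21, 25), Pow(497, Rational(1, 2)))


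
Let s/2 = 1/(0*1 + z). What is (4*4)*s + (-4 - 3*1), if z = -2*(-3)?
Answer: -5/3 ≈ -1.6667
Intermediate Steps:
z = 6
s = ⅓ (s = 2/(0*1 + 6) = 2/(0 + 6) = 2/6 = 2*(⅙) = ⅓ ≈ 0.33333)
(4*4)*s + (-4 - 3*1) = (4*4)*(⅓) + (-4 - 3*1) = 16*(⅓) + (-4 - 3) = 16/3 - 7 = -5/3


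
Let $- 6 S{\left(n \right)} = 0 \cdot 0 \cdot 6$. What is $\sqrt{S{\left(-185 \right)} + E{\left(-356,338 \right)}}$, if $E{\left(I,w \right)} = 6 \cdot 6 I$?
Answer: $12 i \sqrt{89} \approx 113.21 i$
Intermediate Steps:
$E{\left(I,w \right)} = 36 I$
$S{\left(n \right)} = 0$ ($S{\left(n \right)} = - \frac{0 \cdot 0 \cdot 6}{6} = - \frac{0 \cdot 6}{6} = \left(- \frac{1}{6}\right) 0 = 0$)
$\sqrt{S{\left(-185 \right)} + E{\left(-356,338 \right)}} = \sqrt{0 + 36 \left(-356\right)} = \sqrt{0 - 12816} = \sqrt{-12816} = 12 i \sqrt{89}$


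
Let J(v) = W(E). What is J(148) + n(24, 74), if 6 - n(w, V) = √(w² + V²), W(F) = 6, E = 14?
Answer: 12 - 2*√1513 ≈ -65.795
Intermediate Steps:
J(v) = 6
n(w, V) = 6 - √(V² + w²) (n(w, V) = 6 - √(w² + V²) = 6 - √(V² + w²))
J(148) + n(24, 74) = 6 + (6 - √(74² + 24²)) = 6 + (6 - √(5476 + 576)) = 6 + (6 - √6052) = 6 + (6 - 2*√1513) = 12 - 2*√1513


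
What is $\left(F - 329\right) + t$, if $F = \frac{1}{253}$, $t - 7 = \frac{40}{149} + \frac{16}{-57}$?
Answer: $- \frac{691908557}{2148729} \approx -322.01$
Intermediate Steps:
$t = \frac{59347}{8493}$ ($t = 7 + \left(\frac{40}{149} + \frac{16}{-57}\right) = 7 + \left(40 \cdot \frac{1}{149} + 16 \left(- \frac{1}{57}\right)\right) = 7 + \left(\frac{40}{149} - \frac{16}{57}\right) = 7 - \frac{104}{8493} = \frac{59347}{8493} \approx 6.9878$)
$F = \frac{1}{253} \approx 0.0039526$
$\left(F - 329\right) + t = \left(\frac{1}{253} - 329\right) + \frac{59347}{8493} = - \frac{83236}{253} + \frac{59347}{8493} = - \frac{691908557}{2148729}$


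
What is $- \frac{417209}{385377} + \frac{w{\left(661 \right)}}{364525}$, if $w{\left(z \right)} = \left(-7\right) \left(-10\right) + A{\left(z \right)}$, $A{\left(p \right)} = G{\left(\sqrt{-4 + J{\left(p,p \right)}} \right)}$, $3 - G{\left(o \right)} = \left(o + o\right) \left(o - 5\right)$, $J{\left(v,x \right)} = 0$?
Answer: $- \frac{152051895188}{140479550925} + \frac{4 i}{72905} \approx -1.0824 + 5.4866 \cdot 10^{-5} i$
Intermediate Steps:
$G{\left(o \right)} = 3 - 2 o \left(-5 + o\right)$ ($G{\left(o \right)} = 3 - \left(o + o\right) \left(o - 5\right) = 3 - 2 o \left(-5 + o\right)$)
$A{\left(p \right)} = 11 + 20 i$ ($A{\left(p \right)} = 3 - 2 \left(\sqrt{-4 + 0}\right)^{2} + 10 \sqrt{-4 + 0} = 3 - 2 \left(\sqrt{-4}\right)^{2} + 10 \sqrt{-4} = 3 - 2 \left(2 i\right)^{2} + 10 \cdot 2 i = 3 - -8 + 20 i = 3 + 8 + 20 i = 11 + 20 i$)
$w{\left(z \right)} = 81 + 20 i$ ($w{\left(z \right)} = \left(-7\right) \left(-10\right) + \left(11 + 20 i\right) = 70 + \left(11 + 20 i\right) = 81 + 20 i$)
$- \frac{417209}{385377} + \frac{w{\left(661 \right)}}{364525} = - \frac{417209}{385377} + \frac{81 + 20 i}{364525} = \left(-417209\right) \frac{1}{385377} + \left(81 + 20 i\right) \frac{1}{364525} = - \frac{417209}{385377} + \left(\frac{81}{364525} + \frac{4 i}{72905}\right) = - \frac{152051895188}{140479550925} + \frac{4 i}{72905}$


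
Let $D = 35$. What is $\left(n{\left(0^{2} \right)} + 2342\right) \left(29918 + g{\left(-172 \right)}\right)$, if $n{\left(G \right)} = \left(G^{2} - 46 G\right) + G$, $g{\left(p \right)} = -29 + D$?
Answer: $70082008$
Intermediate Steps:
$g{\left(p \right)} = 6$ ($g{\left(p \right)} = -29 + 35 = 6$)
$n{\left(G \right)} = G^{2} - 45 G$
$\left(n{\left(0^{2} \right)} + 2342\right) \left(29918 + g{\left(-172 \right)}\right) = \left(0^{2} \left(-45 + 0^{2}\right) + 2342\right) \left(29918 + 6\right) = \left(0 \left(-45 + 0\right) + 2342\right) 29924 = \left(0 \left(-45\right) + 2342\right) 29924 = \left(0 + 2342\right) 29924 = 2342 \cdot 29924 = 70082008$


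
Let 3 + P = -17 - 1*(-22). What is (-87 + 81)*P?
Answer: -12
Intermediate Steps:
P = 2 (P = -3 + (-17 - 1*(-22)) = -3 + (-17 + 22) = -3 + 5 = 2)
(-87 + 81)*P = (-87 + 81)*2 = -6*2 = -12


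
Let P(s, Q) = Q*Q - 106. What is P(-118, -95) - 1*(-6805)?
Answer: 15724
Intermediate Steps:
P(s, Q) = -106 + Q² (P(s, Q) = Q² - 106 = -106 + Q²)
P(-118, -95) - 1*(-6805) = (-106 + (-95)²) - 1*(-6805) = (-106 + 9025) + 6805 = 8919 + 6805 = 15724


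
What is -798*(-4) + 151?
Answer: 3343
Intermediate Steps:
-798*(-4) + 151 = -19*(-168) + 151 = 3192 + 151 = 3343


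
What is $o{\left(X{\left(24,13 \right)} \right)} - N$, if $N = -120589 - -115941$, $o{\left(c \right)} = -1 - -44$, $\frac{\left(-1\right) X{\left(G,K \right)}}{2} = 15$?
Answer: $4691$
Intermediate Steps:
$X{\left(G,K \right)} = -30$ ($X{\left(G,K \right)} = \left(-2\right) 15 = -30$)
$o{\left(c \right)} = 43$ ($o{\left(c \right)} = -1 + 44 = 43$)
$N = -4648$ ($N = -120589 + 115941 = -4648$)
$o{\left(X{\left(24,13 \right)} \right)} - N = 43 - -4648 = 43 + 4648 = 4691$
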